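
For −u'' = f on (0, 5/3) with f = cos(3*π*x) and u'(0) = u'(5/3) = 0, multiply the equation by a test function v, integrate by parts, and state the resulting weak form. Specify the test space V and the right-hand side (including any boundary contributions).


V = H^1(0, 5/3) (no boundary constraint on v; u is determined up to an additive constant); weak form: ∫_0^5/3 u'v' dx = ∫_0^5/3 (cos(3*π*x)) v dx for all v ∈ V.

Multiply both sides by a test function v and integrate from 0 to 5/3:
  ∫_0^5/3 −u''(x) v(x) dx = ∫_0^5/3 f(x) v(x) dx.
Integrate the LHS by parts once:
  ∫_0^5/3 −u'' v dx = −[u'(x) v(x)]_0^5/3 + ∫_0^5/3 u'(x) v'(x) dx.
Thus ∫_0^5/3 u'(x) v'(x) dx = ∫_0^5/3 f(x) v(x) dx + [u'(x) v(x)]_0^5/3.
Choose V so that boundary terms are either known or forced to vanish.
u has homogeneous Neumann: u'(0) = u'(5/3) = 0. So [u' v]_0^5/3 = 0·v(5/3) − 0·v(0) = 0 for any v; take V = H^1(0, 5/3).
Weak formulation: find u (satisfying any essential BC) such that ∫_0^5/3 u'(x) v'(x) dx = ∫_0^5/3 f v dx for all v ∈ V (homogeneous Neumann, so boundary terms vanish).
Substituting f(x) = cos(3*π*x), the right-hand side is ∫_0^5/3 (cos(3*π*x)) v dx.
Compatibility check (pure Neumann): taking v ≡ 1 ∈ V gives 0 = ∫_0^5/3 f dx + (0) − (0), i.e. ∫_0^5/3 f dx must equal u'(0) − u'(5/3) = 0. Indeed ∫_0^5/3 (cos(3*π*x)) dx = 0, so the data are compatible. The solution is then unique only up to an additive constant (fix it e.g. by requiring ∫_0^5/3 u dx = 0).


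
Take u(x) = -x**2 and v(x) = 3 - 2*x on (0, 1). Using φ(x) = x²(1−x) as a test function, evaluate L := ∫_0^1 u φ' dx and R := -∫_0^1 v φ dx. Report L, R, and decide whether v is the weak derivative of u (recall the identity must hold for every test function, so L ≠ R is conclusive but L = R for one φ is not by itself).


LHS = 1/10, RHS = -3/20. No, v is not the weak derivative of u.

u(x) = -x**2, classical derivative u'(x) = -2*x.
φ(x) = x²(1−x), so φ'(x) = x*(2 - 3*x).
Note φ(0) = φ(1) = 0, so the boundary term u·φ vanishes.
LHS = ∫_0^1 u(x) φ'(x) dx = ∫_0^1 (3*x^4 - 2*x^3) dx. Term by term:
  ∫_0^1 3*x^4 dx = 3/5;  ∫_0^1 -2*x^3 dx = -1/2.
Sum: 3/5 − 1/2 = 1/10.
So LHS = 1/10.
∫_0^1 v(x) φ(x) dx = ∫_0^1 (2*x^4 - 5*x^3 + 3*x^2) dx. Term by term:
  ∫_0^1 2*x^4 dx = 2/5;  ∫_0^1 -5*x^3 dx = -5/4;  ∫_0^1 3*x^2 dx = 1.
Sum: 2/5 − 5/4 + 1 = 3/20.
So RHS = -∫_0^1 v(x) φ(x) dx = -3/20.
LHS − RHS = 1/4 ≠ 0, so the identity fails.
(For a valid weak derivative the identity must hold for EVERY test function, in particular this one. The failure shows v is NOT the weak derivative of u.)
Correct weak derivative would be u'(x) = -2*x.


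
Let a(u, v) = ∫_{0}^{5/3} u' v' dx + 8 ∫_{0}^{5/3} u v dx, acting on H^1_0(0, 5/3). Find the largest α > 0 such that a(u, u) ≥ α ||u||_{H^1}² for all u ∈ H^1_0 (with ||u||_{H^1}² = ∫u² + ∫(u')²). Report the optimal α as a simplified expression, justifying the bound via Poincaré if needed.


α = 1

Coercivity of a(·,·) on H^1_0(0, 5/3) means a(u, u) ≥ α ||u||_{H^1}² for every u ∈ H^1_0.
The interval has length L = 5/3, and Poincaré/coercivity depend only on L. Here a(u, u) = ∫(u')² + (8)·∫u².
Here c = 8 ≥ 1, so a(u,u) = ∫(u')² + c∫u² ≥ ∫(u')² + ∫u² = ||u||_{H^1}², i.e. α = 1 works. No larger α is possible: a(u,u) ≥ α||u||_{H^1}² means (1−α)∫(u')² ≥ (α−c)∫u², and for the modes u_n = sin(nπ(x−x₀)/L) (x₀ the left endpoint) one has ∫u_n²/∫(u_n')² = (L/(nπ))² → 0, so a(u_n,u_n)/||u_n||_{H^1}² → 1. Hence the optimal constant is α = 1.
Therefore α = 1.


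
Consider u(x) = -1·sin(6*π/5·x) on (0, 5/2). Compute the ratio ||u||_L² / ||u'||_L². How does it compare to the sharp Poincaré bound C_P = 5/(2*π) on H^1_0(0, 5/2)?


||u||_L² / ||u'||_L² = 5/(6*π) < C_P = 5/(2*π).

u(x) = -1·sin(6*π/5·x), so u'(x) = -6*π*cos(6*π*x/5)/5.
Writing u(x) = A·sin(kπx/L) with A = -1 and k = 3, use ∫_0^L sin²(kπx/L) dx = L/2 and ∫_0^L cos²(kπx/L) dx = L/2.
u² = 1·sin²(6*π/5·x) and (u')² = 36*π^2/25·cos²(6*π/5·x), and each of sin², cos² integrates to L/2 = 5/4 over (0, 5/2).
∫_0^5/2 u² dx = 5/4, so ||u||_L² = sqrt(5)/2.
∫_0^5/2 (u')² dx = 9*π^2/5, so ||u'||_L² = 3*sqrt(5)*π/5.
Ratio ||u||_L² / ||u'||_L² = 5/(6*π).
Sharp Poincaré constant on H^1_0(0, 5/2) is C_P = L/π = 5/(2*π), achieved by sin(2*π/5·x).
This is the k = 3 harmonic; the ratio L/(kπ) is strictly less than C_P = L/π, consistent with the sharp inequality ||u||_L² ≤ C_P ||u'||_L².


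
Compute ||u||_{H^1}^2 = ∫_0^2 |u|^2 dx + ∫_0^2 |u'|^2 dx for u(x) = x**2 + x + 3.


||u||_{H^1}^2 = 1256/15

The H^1 norm (squared) on an interval (0, L) is
  ||u||_{H^1}^2 = ∫_0^L u(x)^2 dx + ∫_0^L u'(x)^2 dx.
Compute u'(x) = 2*x + 1.
Then u(x)^2 = x**4 + 2*x**3 + 7*x**2 + 6*x + 9 and u'(x)^2 = 4*x**2 + 4*x + 1.
Integrate each monomial from 0 to 2 using ∫_0^2 c·x^n dx = c·2^(n+1)/(n+1):
  ∫_0^2 u(x)^2 dx = ∫_0^2 (x^4 + 2*x^3 + 7*x^2 + 6*x + 9) dx. Term by term:
    ∫_0^2 x^4 dx = 32/5;  ∫_0^2 2*x^3 dx = 8;  ∫_0^2 7*x^2 dx = 56/3;
    ∫_0^2 6*x dx = 12;  ∫_0^2 9 dx = 18.
  Sum: 32/5 + 8 + 56/3 + 12 + 18 = 946/15.
  ∫_0^2 u'(x)^2 dx = ∫_0^2 (4*x^2 + 4*x + 1) dx. Term by term:
    ∫_0^2 4*x^2 dx = 32/3;  ∫_0^2 4*x dx = 8;  ∫_0^2 1 dx = 2.
  Sum: 32/3 + 8 + 2 = 62/3.
Adding: ||u||_{H^1}^2 = 946/15 + 62/3 = 1256/15.


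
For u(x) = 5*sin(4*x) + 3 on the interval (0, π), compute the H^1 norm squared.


||u||_{H^1(0,π)}^2 = 443*π/2

u'(x) = 20*cos(4*x).
Expand u² and (u')² and integrate term by term on (0, π), using: for integers n ≥ 1, ∫_0^π sin²(nx) dx = ∫_0^π cos²(nx) dx = π/2; for n ≠ n', ∫_0^π sin(nx)sin(n'x) dx = ∫_0^π cos(nx)cos(n'x) dx = 0; and by product-to-sum, ∫_0^π sin(nx)cos(n'x) dx = ½∫_0^π [sin((n+n')x) + sin((n−n')x)] dx, which is 0 when n+n' is even and 2n/(n²−n'²) when n+n' is odd (it need not vanish on (0, π)). For the constant mode: ∫_0^π 1 dx = π, ∫_0^π cos(nx) dx = 0, ∫_0^π sin(nx) dx = (1−(−1)^n)/n.
  u² squared terms: (3)²·∫1 dx = 9·π = 9*π;  (5)²·∫sin(4x)² dx = 25·π/2 = 25*π/2.
  u² cross terms: 2·(3)·(5)·∫1·sin(4x) dx = 30·(0) = 0.
  So ∫_0^π u² dx = 9*π + 25*π/2 + 0 = 43*π/2.
  (u')² squared terms: (20)²·∫cos(4x)² dx = 400·π/2 = 200*π.
  So ∫_0^π (u')² dx = 200*π.
||u||_{H^1}^2 = (43*π/2) + (200*π) = 443*π/2.


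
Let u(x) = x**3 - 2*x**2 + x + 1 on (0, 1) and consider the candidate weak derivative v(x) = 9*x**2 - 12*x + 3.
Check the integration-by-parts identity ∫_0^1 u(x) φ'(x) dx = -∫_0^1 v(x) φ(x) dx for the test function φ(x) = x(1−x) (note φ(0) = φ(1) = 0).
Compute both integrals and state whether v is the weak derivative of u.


LHS = 1/60, RHS = 1/20. No, v is not the weak derivative of u.

u(x) = x**3 - 2*x**2 + x + 1, classical derivative u'(x) = 3*x**2 - 4*x + 1.
φ(x) = x(1−x), so φ'(x) = 1 - 2*x.
Note φ(0) = φ(1) = 0, so the boundary term u·φ vanishes.
LHS = ∫_0^1 u(x) φ'(x) dx = ∫_0^1 (-2*x^4 + 5*x^3 - 4*x^2 - x + 1) dx. Term by term:
  ∫_0^1 -2*x^4 dx = -2/5;  ∫_0^1 5*x^3 dx = 5/4;  ∫_0^1 -4*x^2 dx = -4/3;
  ∫_0^1 -x dx = -1/2;  ∫_0^1 1 dx = 1.
Sum: -2/5 + 5/4 − 4/3 − 1/2 + 1 = 1/60.
So LHS = 1/60.
∫_0^1 v(x) φ(x) dx = ∫_0^1 (-9*x^4 + 21*x^3 - 15*x^2 + 3*x) dx. Term by term:
  ∫_0^1 -9*x^4 dx = -9/5;  ∫_0^1 21*x^3 dx = 21/4;  ∫_0^1 -15*x^2 dx = -5;
  ∫_0^1 3*x dx = 3/2.
Sum: -9/5 + 21/4 − 5 + 3/2 = -1/20.
So RHS = -∫_0^1 v(x) φ(x) dx = 1/20.
LHS − RHS = -1/30 ≠ 0, so the identity fails.
(For a valid weak derivative the identity must hold for EVERY test function, in particular this one. The failure shows v is NOT the weak derivative of u.)
Correct weak derivative would be u'(x) = 3*x**2 - 4*x + 1.


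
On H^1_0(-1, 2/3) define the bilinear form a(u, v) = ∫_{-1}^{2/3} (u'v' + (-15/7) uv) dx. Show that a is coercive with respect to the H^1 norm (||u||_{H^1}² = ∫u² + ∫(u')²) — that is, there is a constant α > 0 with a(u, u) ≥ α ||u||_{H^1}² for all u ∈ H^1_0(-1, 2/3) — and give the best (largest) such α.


α = 3*(-125 + 21*π^2)/(7*(25 + 9*π^2))

Coercivity of a(·,·) on H^1_0(-1, 2/3) means a(u, u) ≥ α ||u||_{H^1}² for every u ∈ H^1_0.
The interval has length L = 5/3, and Poincaré/coercivity depend only on L. Here a(u, u) = ∫(u')² + (-15/7)·∫u².
Here c = -15/7 < 0 with |c| < (π/L)² = 9*π^2/25, so coercivity still holds. The condition a(u,u) ≥ α||u||_{H^1}² reads (1−α)∫(u')² ≥ (α−c)∫u². Any admissible α is ≤ 1 (rapidly oscillating u have ∫u²/∫(u')² → 0), and α = 1 would force 0 ≥ (1−c)∫u², impossible since c < 1; so 1−α > 0. By the sharp Poincaré inequality on H^1_0 of an interval of length L, ∫(u')² ≥ (π/L)²∫u² with equality for the first sine mode sin(π(x−x₀)/L) (x₀ the left endpoint), so the inequality holds for all u iff (1−α)(π/L)² ≥ α − c, i.e. α ≤ ((π/L)² + c)/((π/L)² + 1) = (1 + c(L/π)²)/(1 + (L/π)²). (Direct route, valid since c ≤ 0: Poincaré gives c∫u² ≥ c(L/π)²∫(u')², so a(u,u) ≥ (1 + c(L/π)²)∫(u')², while ||u||_{H^1}² ≤ (1 + (L/π)²)∫(u')²; dividing yields the same α.) With (π/L)² = 9*π^2/25 and c = -15/7, the largest admissible constant is α = ((π/L)² + c)/((π/L)² + 1).
Simplifying, α = 3*(-125 + 21*π^2)/(7*(25 + 9*π^2)).


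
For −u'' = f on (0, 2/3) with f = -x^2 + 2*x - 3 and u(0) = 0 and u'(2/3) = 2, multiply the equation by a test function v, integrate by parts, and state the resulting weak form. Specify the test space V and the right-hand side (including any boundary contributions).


V = {v ∈ H^1(0, 2/3) : v(0) = 0} (test functions vanish at x = 0 where u is specified); weak form: ∫_0^2/3 u'v' dx = ∫_0^2/3 (-x^2 + 2*x - 3) v dx + 2·v(2/3) for all v ∈ V.

Multiply both sides by a test function v and integrate from 0 to 2/3:
  ∫_0^2/3 −u''(x) v(x) dx = ∫_0^2/3 f(x) v(x) dx.
Integrate the LHS by parts once:
  ∫_0^2/3 −u'' v dx = −[u'(x) v(x)]_0^2/3 + ∫_0^2/3 u'(x) v'(x) dx.
Thus ∫_0^2/3 u'(x) v'(x) dx = ∫_0^2/3 f(x) v(x) dx + [u'(x) v(x)]_0^2/3.
Choose V so that boundary terms are either known or forced to vanish.
Mixed BC: u(0) = 0 (Dirichlet) and u'(2/3) = 2 (Neumann). Define V = {v ∈ H^1(0, 2/3) : v(0) = 0}. Then [u' v]_0^2/3 = u'(2/3)·v(2/3) − u'(0)·0 = 2·v(2/3).
Weak formulation: find u (satisfying any essential BC) such that ∫_0^2/3 u'(x) v'(x) dx = ∫_0^2/3 f v dx + 2·v(2/3) for all v ∈ V (Dirichlet at 0 absorbed into V; Neumann datum at x = 2/3 contributes the boundary term).
Substituting f(x) = -x^2 + 2*x - 3, the right-hand side is ∫_0^2/3 (-x^2 + 2*x - 3) v dx + 2·v(2/3).


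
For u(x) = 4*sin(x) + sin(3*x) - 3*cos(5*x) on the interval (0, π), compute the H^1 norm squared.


||u||_{H^1(0,π)}^2 = 138*π

u'(x) = 15*sin(5*x) + 4*cos(x) + 3*cos(3*x).
Expand u² and (u')² and integrate term by term on (0, π), using: for integers n ≥ 1, ∫_0^π sin²(nx) dx = ∫_0^π cos²(nx) dx = π/2; for n ≠ n', ∫_0^π sin(nx)sin(n'x) dx = ∫_0^π cos(nx)cos(n'x) dx = 0; and by product-to-sum, ∫_0^π sin(nx)cos(n'x) dx = ½∫_0^π [sin((n+n')x) + sin((n−n')x)] dx, which is 0 when n+n' is even and 2n/(n²−n'²) when n+n' is odd (it need not vanish on (0, π)).
  u² squared terms: (-3)²·∫cos(5x)² dx = 9·π/2 = 9*π/2;  (4)²·∫sin(x)² dx = 16·π/2 = 8*π;  (1)²·∫sin(3x)² dx = 1·π/2 = π/2.
  u² cross terms: 2·(-3)·(4)·∫cos(5x)·sin(x) dx = -24·(0) = 0;  2·(-3)·(1)·∫cos(5x)·sin(3x) dx = -6·(0) = 0;  2·(4)·(1)·∫sin(x)·sin(3x) dx = 8·(0) = 0.
  So ∫_0^π u² dx = 9*π/2 + 8*π + π/2 + 0 + 0 + 0 = 13*π.
  (u')² squared terms: (3)²·∫cos(3x)² dx = 9·π/2 = 9*π/2;  (4)²·∫cos(x)² dx = 16·π/2 = 8*π;  (15)²·∫sin(5x)² dx = 225·π/2 = 225*π/2.
  (u')² cross terms: 2·(3)·(4)·∫cos(3x)·cos(x) dx = 24·(0) = 0;  2·(3)·(15)·∫cos(3x)·sin(5x) dx = 90·(0) = 0;  2·(4)·(15)·∫cos(x)·sin(5x) dx = 120·(0) = 0.
  So ∫_0^π (u')² dx = 9*π/2 + 8*π + 225*π/2 + 0 + 0 + 0 = 125*π.
||u||_{H^1}^2 = (13*π) + (125*π) = 138*π.


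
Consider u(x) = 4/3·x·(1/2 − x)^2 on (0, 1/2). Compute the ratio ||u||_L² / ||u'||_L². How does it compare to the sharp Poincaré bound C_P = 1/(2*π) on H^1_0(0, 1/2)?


||u||_L² / ||u'||_L² = sqrt(14)/28 < C_P = 1/(2*π).

u(x) = 4/3·x·(1/2 − x)^2, so u'(x) = 4*x^2 - 8*x/3 + 1/3.
u(x) = 4/3·x·(1/2 − x)^2 vanishes at x = 0 and x = 1/2, so u ∈ H^1_0(0, 1/2). Differentiate via the product rule and integrate the resulting polynomials term by term.
  ∫_0^1/2 u² dx = ∫_0^1/2 (16*x^6/9 - 32*x^5/9 + 8*x^4/3 - 8*x^3/9 + x^2/9) dx. Term by term:
    ∫_0^1/2 16*x^6/9 dx = 1/504;  ∫_0^1/2 -32*x^5/9 dx = -1/108;  ∫_0^1/2 8*x^4/3 dx = 1/60;
    ∫_0^1/2 -8*x^3/9 dx = -1/72;  ∫_0^1/2 x^2/9 dx = 1/216.
  Sum: 1/504 − 1/108 + 1/60 − 1/72 + 1/216 = 1/7560.
  ∫_0^1/2 (u')² dx = ∫_0^1/2 (16*x^4 - 64*x^3/3 + 88*x^2/9 - 16*x/9 + 1/9) dx. Term by term:
    ∫_0^1/2 16*x^4 dx = 1/10;  ∫_0^1/2 -64*x^3/3 dx = -1/3;  ∫_0^1/2 88*x^2/9 dx = 11/27;
    ∫_0^1/2 -16*x/9 dx = -2/9;  ∫_0^1/2 1/9 dx = 1/18.
  Sum: 1/10 − 1/3 + 11/27 − 2/9 + 1/18 = 1/135.
∫_0^1/2 u² dx = 1/7560, so ||u||_L² = sqrt(210)/1260.
∫_0^1/2 (u')² dx = 1/135, so ||u'||_L² = sqrt(15)/45.
Ratio ||u||_L² / ||u'||_L² = sqrt(14)/28.
Sharp Poincaré constant on H^1_0(0, 1/2) is C_P = L/π = 1/(2*π), achieved by sin(2*π·x).
A polynomial bump cannot attain the sharp Poincaré constant (only the first sine eigenfunction does), so the ratio is strictly less than C_P, consistent with ||u||_L² ≤ C_P ||u'||_L².


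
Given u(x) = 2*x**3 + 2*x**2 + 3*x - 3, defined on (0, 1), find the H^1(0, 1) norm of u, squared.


||u||_{H^1}^2 = 6472/105

The H^1 norm (squared) on an interval (0, L) is
  ||u||_{H^1}^2 = ∫_0^L u(x)^2 dx + ∫_0^L u'(x)^2 dx.
Compute u'(x) = 6*x**2 + 4*x + 3.
Then u(x)^2 = 4*x**6 + 8*x**5 + 16*x**4 - 3*x**2 - 18*x + 9 and u'(x)^2 = 36*x**4 + 48*x**3 + 52*x**2 + 24*x + 9.
Integrate each monomial from 0 to 1 using ∫_0^1 c·x^n dx = c·1^(n+1)/(n+1):
  ∫_0^1 u(x)^2 dx = ∫_0^1 (4*x^6 + 8*x^5 + 16*x^4 - 3*x^2 - 18*x + 9) dx. Term by term:
    ∫_0^1 4*x^6 dx = 4/7;  ∫_0^1 8*x^5 dx = 4/3;  ∫_0^1 16*x^4 dx = 16/5;
    ∫_0^1 -3*x^2 dx = -1;  ∫_0^1 -18*x dx = -9;  ∫_0^1 9 dx = 9.
  Sum: 4/7 + 4/3 + 16/5 − 1 − 9 + 9 = 431/105.
  ∫_0^1 u'(x)^2 dx = ∫_0^1 (36*x^4 + 48*x^3 + 52*x^2 + 24*x + 9) dx. Term by term:
    ∫_0^1 36*x^4 dx = 36/5;  ∫_0^1 48*x^3 dx = 12;  ∫_0^1 52*x^2 dx = 52/3;
    ∫_0^1 24*x dx = 12;  ∫_0^1 9 dx = 9.
  Sum: 36/5 + 12 + 52/3 + 12 + 9 = 863/15.
Adding: ||u||_{H^1}^2 = 431/105 + 863/15 = 6472/105.


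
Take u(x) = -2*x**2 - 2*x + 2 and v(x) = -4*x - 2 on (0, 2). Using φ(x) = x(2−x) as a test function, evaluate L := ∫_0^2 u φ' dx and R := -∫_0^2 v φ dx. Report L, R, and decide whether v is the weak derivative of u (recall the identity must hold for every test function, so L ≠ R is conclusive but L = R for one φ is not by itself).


LHS = 8, RHS = 8. Yes, v = u' weakly.

u(x) = -2*x**2 - 2*x + 2, classical derivative u'(x) = -4*x - 2.
φ(x) = x(2−x), so φ'(x) = 2 - 2*x.
Note φ(0) = φ(2) = 0, so the boundary term u·φ vanishes.
LHS = ∫_0^2 u(x) φ'(x) dx = ∫_0^2 (4*x^3 - 8*x + 4) dx. Term by term:
  ∫_0^2 4*x^3 dx = 16;  ∫_0^2 -8*x dx = -16;  ∫_0^2 4 dx = 8.
Sum: 16 − 16 + 8 = 8.
So LHS = 8.
∫_0^2 v(x) φ(x) dx = ∫_0^2 (4*x^3 - 6*x^2 - 4*x) dx. Term by term:
  ∫_0^2 4*x^3 dx = 16;  ∫_0^2 -6*x^2 dx = -16;  ∫_0^2 -4*x dx = -8.
Sum: 16 − 16 − 8 = -8.
So RHS = -∫_0^2 v(x) φ(x) dx = 8.
LHS = RHS, so the identity holds for this test φ.
Moreover u is smooth here and v(x) = u'(x) = -4*x - 2 pointwise, so the identity holds for every test function. Hence v is the weak derivative of u.


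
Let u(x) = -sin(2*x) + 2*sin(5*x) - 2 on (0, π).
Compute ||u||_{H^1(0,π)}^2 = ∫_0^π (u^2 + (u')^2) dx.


||u||_{H^1(0,π)}^2 = -16/5 + 117*π/2

u'(x) = -2*cos(2*x) + 10*cos(5*x).
Expand u² and (u')² and integrate term by term on (0, π), using: for integers n ≥ 1, ∫_0^π sin²(nx) dx = ∫_0^π cos²(nx) dx = π/2; for n ≠ n', ∫_0^π sin(nx)sin(n'x) dx = ∫_0^π cos(nx)cos(n'x) dx = 0; and by product-to-sum, ∫_0^π sin(nx)cos(n'x) dx = ½∫_0^π [sin((n+n')x) + sin((n−n')x)] dx, which is 0 when n+n' is even and 2n/(n²−n'²) when n+n' is odd (it need not vanish on (0, π)). For the constant mode: ∫_0^π 1 dx = π, ∫_0^π cos(nx) dx = 0, ∫_0^π sin(nx) dx = (1−(−1)^n)/n.
  u² squared terms: (-2)²·∫1 dx = 4·π = 4*π;  (-1)²·∫sin(2x)² dx = 1·π/2 = π/2;  (2)²·∫sin(5x)² dx = 4·π/2 = 2*π.
  u² cross terms: 2·(-2)·(-1)·∫1·sin(2x) dx = 4·(0) = 0;  2·(-2)·(2)·∫1·sin(5x) dx = -8·(2/5) = -16/5;  2·(-1)·(2)·∫sin(2x)·sin(5x) dx = -4·(0) = 0.
  So ∫_0^π u² dx = 4*π + π/2 + 2*π + 0 − 16/5 + 0 = -16/5 + 13*π/2.
  (u')² squared terms: (-2)²·∫cos(2x)² dx = 4·π/2 = 2*π;  (10)²·∫cos(5x)² dx = 100·π/2 = 50*π.
  (u')² cross terms: 2·(-2)·(10)·∫cos(2x)·cos(5x) dx = -40·(0) = 0.
  So ∫_0^π (u')² dx = 2*π + 50*π + 0 = 52*π.
||u||_{H^1}^2 = (-16/5 + 13*π/2) + (52*π) = -16/5 + 117*π/2.


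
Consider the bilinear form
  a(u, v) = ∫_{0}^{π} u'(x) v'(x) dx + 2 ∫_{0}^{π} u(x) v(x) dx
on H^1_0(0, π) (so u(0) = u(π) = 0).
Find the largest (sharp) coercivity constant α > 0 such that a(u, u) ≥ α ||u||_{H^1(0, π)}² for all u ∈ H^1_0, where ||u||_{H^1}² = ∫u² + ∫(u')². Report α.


α = 1

Coercivity of a(·,·) on H^1_0(0, π) means a(u, u) ≥ α ||u||_{H^1}² for every u ∈ H^1_0.
The interval has length L = π, and Poincaré/coercivity depend only on L. Here a(u, u) = ∫(u')² + (2)·∫u².
Here c = 2 ≥ 1, so a(u,u) = ∫(u')² + c∫u² ≥ ∫(u')² + ∫u² = ||u||_{H^1}², i.e. α = 1 works. No larger α is possible: a(u,u) ≥ α||u||_{H^1}² means (1−α)∫(u')² ≥ (α−c)∫u², and for the modes u_n = sin(nπ(x−x₀)/L) (x₀ the left endpoint) one has ∫u_n²/∫(u_n')² = (L/(nπ))² → 0, so a(u_n,u_n)/||u_n||_{H^1}² → 1. Hence the optimal constant is α = 1.
Therefore α = 1.


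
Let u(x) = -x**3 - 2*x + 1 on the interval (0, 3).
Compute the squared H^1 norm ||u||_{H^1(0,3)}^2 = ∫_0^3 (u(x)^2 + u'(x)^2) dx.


||u||_{H^1}^2 = 73131/70

The H^1 norm (squared) on an interval (0, L) is
  ||u||_{H^1}^2 = ∫_0^L u(x)^2 dx + ∫_0^L u'(x)^2 dx.
Compute u'(x) = -3*x**2 - 2.
Then u(x)^2 = x**6 + 4*x**4 - 2*x**3 + 4*x**2 - 4*x + 1 and u'(x)^2 = 9*x**4 + 12*x**2 + 4.
Integrate each monomial from 0 to 3 using ∫_0^3 c·x^n dx = c·3^(n+1)/(n+1):
  ∫_0^3 u(x)^2 dx = ∫_0^3 (x^6 + 4*x^4 - 2*x^3 + 4*x^2 - 4*x + 1) dx. Term by term:
    ∫_0^3 x^6 dx = 2187/7;  ∫_0^3 4*x^4 dx = 972/5;  ∫_0^3 -2*x^3 dx = -81/2;
    ∫_0^3 4*x^2 dx = 36;  ∫_0^3 -4*x dx = -18;  ∫_0^3 1 dx = 3.
  Sum: 2187/7 + 972/5 − 81/2 + 36 − 18 + 3 = 34113/70.
  ∫_0^3 u'(x)^2 dx = ∫_0^3 (9*x^4 + 12*x^2 + 4) dx. Term by term:
    ∫_0^3 9*x^4 dx = 2187/5;  ∫_0^3 12*x^2 dx = 108;  ∫_0^3 4 dx = 12.
  Sum: 2187/5 + 108 + 12 = 2787/5.
Adding: ||u||_{H^1}^2 = 34113/70 + 2787/5 = 73131/70.


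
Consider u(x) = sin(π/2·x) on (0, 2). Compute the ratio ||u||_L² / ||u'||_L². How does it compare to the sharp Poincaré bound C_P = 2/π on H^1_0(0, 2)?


||u||_L² / ||u'||_L² = 2/π = C_P.

u(x) = sin(π/2·x), so u'(x) = π*cos(π*x/2)/2.
Writing u(x) = A·sin(kπx/L) with A = 1 and k = 1, use ∫_0^L sin²(kπx/L) dx = L/2 and ∫_0^L cos²(kπx/L) dx = L/2.
u² = 1·sin²(π/2·x) and (u')² = π^2/4·cos²(π/2·x), and each of sin², cos² integrates to L/2 = 1 over (0, 2).
∫_0^2 u² dx = 1, so ||u||_L² = 1.
∫_0^2 (u')² dx = π^2/4, so ||u'||_L² = π/2.
Ratio ||u||_L² / ||u'||_L² = 2/π.
Sharp Poincaré constant on H^1_0(0, 2) is C_P = L/π = 2/π, achieved by sin(π/2·x).
This is the k = 1 eigenfunction (up to amplitude), so the ratio equals the sharp Poincaré constant exactly.


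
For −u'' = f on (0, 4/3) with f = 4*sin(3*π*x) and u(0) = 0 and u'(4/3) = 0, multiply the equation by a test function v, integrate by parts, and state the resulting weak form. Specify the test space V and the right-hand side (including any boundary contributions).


V = {v ∈ H^1(0, 4/3) : v(0) = 0} (test functions vanish at x = 0 where u is specified); weak form: ∫_0^4/3 u'v' dx = ∫_0^4/3 (4*sin(3*π*x)) v dx for all v ∈ V.

Multiply both sides by a test function v and integrate from 0 to 4/3:
  ∫_0^4/3 −u''(x) v(x) dx = ∫_0^4/3 f(x) v(x) dx.
Integrate the LHS by parts once:
  ∫_0^4/3 −u'' v dx = −[u'(x) v(x)]_0^4/3 + ∫_0^4/3 u'(x) v'(x) dx.
Thus ∫_0^4/3 u'(x) v'(x) dx = ∫_0^4/3 f(x) v(x) dx + [u'(x) v(x)]_0^4/3.
Choose V so that boundary terms are either known or forced to vanish.
Mixed BC: u(0) = 0 (Dirichlet) and u'(4/3) = 0 (Neumann). Define V = {v ∈ H^1(0, 4/3) : v(0) = 0}. Then [u' v]_0^4/3 = u'(4/3)·v(4/3) − u'(0)·0 = 0.
Weak formulation: find u (satisfying any essential BC) such that ∫_0^4/3 u'(x) v'(x) dx = ∫_0^4/3 f v dx for all v ∈ V (Dirichlet at 0 absorbed into V; the Neumann datum at x = 4/3 is zero, so no boundary term remains).
Substituting f(x) = 4*sin(3*π*x), the right-hand side is ∫_0^4/3 (4*sin(3*π*x)) v dx.


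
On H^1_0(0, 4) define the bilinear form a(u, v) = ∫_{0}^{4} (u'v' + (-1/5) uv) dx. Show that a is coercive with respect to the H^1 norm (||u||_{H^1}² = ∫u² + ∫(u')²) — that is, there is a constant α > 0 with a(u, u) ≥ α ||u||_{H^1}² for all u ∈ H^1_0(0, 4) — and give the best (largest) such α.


α = (-16/5 + π^2)/(π^2 + 16)

Coercivity of a(·,·) on H^1_0(0, 4) means a(u, u) ≥ α ||u||_{H^1}² for every u ∈ H^1_0.
The interval has length L = 4, and Poincaré/coercivity depend only on L. Here a(u, u) = ∫(u')² + (-1/5)·∫u².
Here c = -1/5 < 0 with |c| < (π/L)² = π^2/16, so coercivity still holds. The condition a(u,u) ≥ α||u||_{H^1}² reads (1−α)∫(u')² ≥ (α−c)∫u². Any admissible α is ≤ 1 (rapidly oscillating u have ∫u²/∫(u')² → 0), and α = 1 would force 0 ≥ (1−c)∫u², impossible since c < 1; so 1−α > 0. By the sharp Poincaré inequality on H^1_0 of an interval of length L, ∫(u')² ≥ (π/L)²∫u² with equality for the first sine mode sin(π(x−x₀)/L) (x₀ the left endpoint), so the inequality holds for all u iff (1−α)(π/L)² ≥ α − c, i.e. α ≤ ((π/L)² + c)/((π/L)² + 1) = (1 + c(L/π)²)/(1 + (L/π)²). (Direct route, valid since c ≤ 0: Poincaré gives c∫u² ≥ c(L/π)²∫(u')², so a(u,u) ≥ (1 + c(L/π)²)∫(u')², while ||u||_{H^1}² ≤ (1 + (L/π)²)∫(u')²; dividing yields the same α.) With (π/L)² = π^2/16 and c = -1/5, the largest admissible constant is α = ((π/L)² + c)/((π/L)² + 1).
Simplifying, α = (-16/5 + π^2)/(π^2 + 16).


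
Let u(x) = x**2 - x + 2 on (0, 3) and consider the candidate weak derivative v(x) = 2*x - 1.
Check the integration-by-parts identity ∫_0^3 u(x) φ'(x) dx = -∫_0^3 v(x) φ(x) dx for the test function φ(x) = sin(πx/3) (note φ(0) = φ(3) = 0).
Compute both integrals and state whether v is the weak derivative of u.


LHS = -12/π, RHS = -12/π. Yes, v = u' weakly.

u(x) = x**2 - x + 2, classical derivative u'(x) = 2*x - 1.
φ(x) = sin(πx/3), so φ'(x) = π*cos(π*x/3)/3.
Note φ(0) = φ(3) = 0, so the boundary term u·φ vanishes.
LHS = ∫_0^3 u(x) φ'(x) dx = ∫_0^3 (π*x^2*cos(π*x/3)/3 - π*x*cos(π*x/3)/3 + 2*π*cos(π*x/3)/3) dx. Term by term:
  ∫_0^3 2*π*cos(π*x/3)/3 dx = 0;  ∫_0^3 -π*x*cos(π*x/3)/3 dx = 6/π;  ∫_0^3 π*x^2*cos(π*x/3)/3 dx = -18/π.
Sum: 0 + 6/π − 18/π = -12/π.
So LHS = -12/π.
∫_0^3 v(x) φ(x) dx = ∫_0^3 (2*x*sin(π*x/3) - sin(π*x/3)) dx. Term by term:
  ∫_0^3 -sin(π*x/3) dx = -6/π;  ∫_0^3 2*x*sin(π*x/3) dx = 18/π.
Sum: -6/π + 18/π = 12/π.
So RHS = -∫_0^3 v(x) φ(x) dx = -12/π.
LHS = RHS, so the identity holds for this test φ.
Moreover u is smooth here and v(x) = u'(x) = 2*x - 1 pointwise, so the identity holds for every test function. Hence v is the weak derivative of u.


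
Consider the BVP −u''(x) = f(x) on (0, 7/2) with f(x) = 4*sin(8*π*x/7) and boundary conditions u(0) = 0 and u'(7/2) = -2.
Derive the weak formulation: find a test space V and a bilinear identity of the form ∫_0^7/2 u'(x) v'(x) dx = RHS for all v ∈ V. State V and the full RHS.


V = {v ∈ H^1(0, 7/2) : v(0) = 0} (test functions vanish at x = 0 where u is specified); weak form: ∫_0^7/2 u'v' dx = ∫_0^7/2 (4*sin(8*π*x/7)) v dx − 2·v(7/2) for all v ∈ V.

Multiply both sides by a test function v and integrate from 0 to 7/2:
  ∫_0^7/2 −u''(x) v(x) dx = ∫_0^7/2 f(x) v(x) dx.
Integrate the LHS by parts once:
  ∫_0^7/2 −u'' v dx = −[u'(x) v(x)]_0^7/2 + ∫_0^7/2 u'(x) v'(x) dx.
Thus ∫_0^7/2 u'(x) v'(x) dx = ∫_0^7/2 f(x) v(x) dx + [u'(x) v(x)]_0^7/2.
Choose V so that boundary terms are either known or forced to vanish.
Mixed BC: u(0) = 0 (Dirichlet) and u'(7/2) = -2 (Neumann). Define V = {v ∈ H^1(0, 7/2) : v(0) = 0}. Then [u' v]_0^7/2 = u'(7/2)·v(7/2) − u'(0)·0 = − 2·v(7/2).
Weak formulation: find u (satisfying any essential BC) such that ∫_0^7/2 u'(x) v'(x) dx = ∫_0^7/2 f v dx − 2·v(7/2) for all v ∈ V (Dirichlet at 0 absorbed into V; Neumann datum at x = 7/2 contributes the boundary term).
Substituting f(x) = 4*sin(8*π*x/7), the right-hand side is ∫_0^7/2 (4*sin(8*π*x/7)) v dx − 2·v(7/2).


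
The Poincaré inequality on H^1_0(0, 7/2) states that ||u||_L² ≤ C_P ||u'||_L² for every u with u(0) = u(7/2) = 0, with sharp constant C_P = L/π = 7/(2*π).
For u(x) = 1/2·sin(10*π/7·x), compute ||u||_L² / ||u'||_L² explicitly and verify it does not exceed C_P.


||u||_L² / ||u'||_L² = 7/(10*π) < C_P = 7/(2*π).

u(x) = 1/2·sin(10*π/7·x), so u'(x) = 5*π*cos(10*π*x/7)/7.
Writing u(x) = A·sin(kπx/L) with A = 1/2 and k = 5, use ∫_0^L sin²(kπx/L) dx = L/2 and ∫_0^L cos²(kπx/L) dx = L/2.
u² = 1/4·sin²(10*π/7·x) and (u')² = 25*π^2/49·cos²(10*π/7·x), and each of sin², cos² integrates to L/2 = 7/4 over (0, 7/2).
∫_0^7/2 u² dx = 7/16, so ||u||_L² = sqrt(7)/4.
∫_0^7/2 (u')² dx = 25*π^2/28, so ||u'||_L² = 5*sqrt(7)*π/14.
Ratio ||u||_L² / ||u'||_L² = 7/(10*π).
Sharp Poincaré constant on H^1_0(0, 7/2) is C_P = L/π = 7/(2*π), achieved by sin(2*π/7·x).
This is the k = 5 harmonic; the ratio L/(kπ) is strictly less than C_P = L/π, consistent with the sharp inequality ||u||_L² ≤ C_P ||u'||_L².


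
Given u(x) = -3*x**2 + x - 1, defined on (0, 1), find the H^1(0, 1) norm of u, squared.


||u||_{H^1}^2 = 289/30

The H^1 norm (squared) on an interval (0, L) is
  ||u||_{H^1}^2 = ∫_0^L u(x)^2 dx + ∫_0^L u'(x)^2 dx.
Compute u'(x) = 1 - 6*x.
Then u(x)^2 = 9*x**4 - 6*x**3 + 7*x**2 - 2*x + 1 and u'(x)^2 = 36*x**2 - 12*x + 1.
Integrate each monomial from 0 to 1 using ∫_0^1 c·x^n dx = c·1^(n+1)/(n+1):
  ∫_0^1 u(x)^2 dx = ∫_0^1 (9*x^4 - 6*x^3 + 7*x^2 - 2*x + 1) dx. Term by term:
    ∫_0^1 9*x^4 dx = 9/5;  ∫_0^1 -6*x^3 dx = -3/2;  ∫_0^1 7*x^2 dx = 7/3;
    ∫_0^1 -2*x dx = -1;  ∫_0^1 1 dx = 1.
  Sum: 9/5 − 3/2 + 7/3 − 1 + 1 = 79/30.
  ∫_0^1 u'(x)^2 dx = ∫_0^1 (36*x^2 - 12*x + 1) dx. Term by term:
    ∫_0^1 36*x^2 dx = 12;  ∫_0^1 -12*x dx = -6;  ∫_0^1 1 dx = 1.
  Sum: 12 − 6 + 1 = 7.
Adding: ||u||_{H^1}^2 = 79/30 + 7 = 289/30.


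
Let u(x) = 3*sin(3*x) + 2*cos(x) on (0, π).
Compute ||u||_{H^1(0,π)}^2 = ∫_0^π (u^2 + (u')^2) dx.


||u||_{H^1(0,π)}^2 = 49*π

u'(x) = -2*sin(x) + 9*cos(3*x).
Expand u² and (u')² and integrate term by term on (0, π), using: for integers n ≥ 1, ∫_0^π sin²(nx) dx = ∫_0^π cos²(nx) dx = π/2; for n ≠ n', ∫_0^π sin(nx)sin(n'x) dx = ∫_0^π cos(nx)cos(n'x) dx = 0; and by product-to-sum, ∫_0^π sin(nx)cos(n'x) dx = ½∫_0^π [sin((n+n')x) + sin((n−n')x)] dx, which is 0 when n+n' is even and 2n/(n²−n'²) when n+n' is odd (it need not vanish on (0, π)).
  u² squared terms: (2)²·∫cos(x)² dx = 4·π/2 = 2*π;  (3)²·∫sin(3x)² dx = 9·π/2 = 9*π/2.
  u² cross terms: 2·(2)·(3)·∫cos(x)·sin(3x) dx = 12·(0) = 0.
  So ∫_0^π u² dx = 2*π + 9*π/2 + 0 = 13*π/2.
  (u')² squared terms: (-2)²·∫sin(x)² dx = 4·π/2 = 2*π;  (9)²·∫cos(3x)² dx = 81·π/2 = 81*π/2.
  (u')² cross terms: 2·(-2)·(9)·∫sin(x)·cos(3x) dx = -36·(0) = 0.
  So ∫_0^π (u')² dx = 2*π + 81*π/2 + 0 = 85*π/2.
||u||_{H^1}^2 = (13*π/2) + (85*π/2) = 49*π.


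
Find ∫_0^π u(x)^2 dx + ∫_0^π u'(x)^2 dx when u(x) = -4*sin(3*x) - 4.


||u||_{H^1(0,π)}^2 = 64/3 + 96*π

u'(x) = -12*cos(3*x).
Expand u² and (u')² and integrate term by term on (0, π), using: for integers n ≥ 1, ∫_0^π sin²(nx) dx = ∫_0^π cos²(nx) dx = π/2; for n ≠ n', ∫_0^π sin(nx)sin(n'x) dx = ∫_0^π cos(nx)cos(n'x) dx = 0; and by product-to-sum, ∫_0^π sin(nx)cos(n'x) dx = ½∫_0^π [sin((n+n')x) + sin((n−n')x)] dx, which is 0 when n+n' is even and 2n/(n²−n'²) when n+n' is odd (it need not vanish on (0, π)). For the constant mode: ∫_0^π 1 dx = π, ∫_0^π cos(nx) dx = 0, ∫_0^π sin(nx) dx = (1−(−1)^n)/n.
  u² squared terms: (-4)²·∫1 dx = 16·π = 16*π;  (-4)²·∫sin(3x)² dx = 16·π/2 = 8*π.
  u² cross terms: 2·(-4)·(-4)·∫1·sin(3x) dx = 32·(2/3) = 64/3.
  So ∫_0^π u² dx = 16*π + 8*π + 64/3 = 64/3 + 24*π.
  (u')² squared terms: (-12)²·∫cos(3x)² dx = 144·π/2 = 72*π.
  So ∫_0^π (u')² dx = 72*π.
||u||_{H^1}^2 = (64/3 + 24*π) + (72*π) = 64/3 + 96*π.


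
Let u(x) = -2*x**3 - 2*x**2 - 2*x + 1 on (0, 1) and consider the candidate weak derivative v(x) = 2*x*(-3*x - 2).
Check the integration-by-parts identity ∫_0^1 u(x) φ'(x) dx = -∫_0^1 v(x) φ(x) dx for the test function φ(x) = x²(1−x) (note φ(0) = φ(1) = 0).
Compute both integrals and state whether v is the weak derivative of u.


LHS = 17/30, RHS = 2/5. No, v is not the weak derivative of u.

u(x) = -2*x**3 - 2*x**2 - 2*x + 1, classical derivative u'(x) = -6*x**2 - 4*x - 2.
φ(x) = x²(1−x), so φ'(x) = x*(2 - 3*x).
Note φ(0) = φ(1) = 0, so the boundary term u·φ vanishes.
LHS = ∫_0^1 u(x) φ'(x) dx = ∫_0^1 (6*x^5 + 2*x^4 + 2*x^3 - 7*x^2 + 2*x) dx. Term by term:
  ∫_0^1 6*x^5 dx = 1;  ∫_0^1 2*x^4 dx = 2/5;  ∫_0^1 2*x^3 dx = 1/2;
  ∫_0^1 -7*x^2 dx = -7/3;  ∫_0^1 2*x dx = 1.
Sum: 1 + 2/5 + 1/2 − 7/3 + 1 = 17/30.
So LHS = 17/30.
∫_0^1 v(x) φ(x) dx = ∫_0^1 (6*x^5 - 2*x^4 - 4*x^3) dx. Term by term:
  ∫_0^1 6*x^5 dx = 1;  ∫_0^1 -2*x^4 dx = -2/5;  ∫_0^1 -4*x^3 dx = -1.
Sum: 1 − 2/5 − 1 = -2/5.
So RHS = -∫_0^1 v(x) φ(x) dx = 2/5.
LHS − RHS = 1/6 ≠ 0, so the identity fails.
(For a valid weak derivative the identity must hold for EVERY test function, in particular this one. The failure shows v is NOT the weak derivative of u.)
Correct weak derivative would be u'(x) = -6*x**2 - 4*x - 2.


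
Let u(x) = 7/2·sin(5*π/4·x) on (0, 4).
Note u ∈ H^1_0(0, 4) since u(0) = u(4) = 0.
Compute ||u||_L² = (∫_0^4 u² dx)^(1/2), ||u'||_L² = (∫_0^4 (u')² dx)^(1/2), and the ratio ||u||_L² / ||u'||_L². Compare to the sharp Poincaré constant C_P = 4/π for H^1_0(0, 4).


||u||_L² / ||u'||_L² = 4/(5*π) < C_P = 4/π.

u(x) = 7/2·sin(5*π/4·x), so u'(x) = 35*π*cos(5*π*x/4)/8.
Writing u(x) = A·sin(kπx/L) with A = 7/2 and k = 5, use ∫_0^L sin²(kπx/L) dx = L/2 and ∫_0^L cos²(kπx/L) dx = L/2.
u² = 49/4·sin²(5*π/4·x) and (u')² = 1225*π^2/64·cos²(5*π/4·x), and each of sin², cos² integrates to L/2 = 2 over (0, 4).
∫_0^4 u² dx = 49/2, so ||u||_L² = 7*sqrt(2)/2.
∫_0^4 (u')² dx = 1225*π^2/32, so ||u'||_L² = 35*sqrt(2)*π/8.
Ratio ||u||_L² / ||u'||_L² = 4/(5*π).
Sharp Poincaré constant on H^1_0(0, 4) is C_P = L/π = 4/π, achieved by sin(π/4·x).
This is the k = 5 harmonic; the ratio L/(kπ) is strictly less than C_P = L/π, consistent with the sharp inequality ||u||_L² ≤ C_P ||u'||_L².


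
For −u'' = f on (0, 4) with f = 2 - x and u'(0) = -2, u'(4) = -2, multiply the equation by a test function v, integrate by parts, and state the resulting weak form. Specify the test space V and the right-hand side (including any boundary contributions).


V = H^1(0, 4) (v unrestricted at boundary; u is determined up to an additive constant); weak form: ∫_0^4 u'v' dx = ∫_0^4 (2 - x) v dx − 2·v(4) + 2·v(0) for all v ∈ V.

Multiply both sides by a test function v and integrate from 0 to 4:
  ∫_0^4 −u''(x) v(x) dx = ∫_0^4 f(x) v(x) dx.
Integrate the LHS by parts once:
  ∫_0^4 −u'' v dx = −[u'(x) v(x)]_0^4 + ∫_0^4 u'(x) v'(x) dx.
Thus ∫_0^4 u'(x) v'(x) dx = ∫_0^4 f(x) v(x) dx + [u'(x) v(x)]_0^4.
Choose V so that boundary terms are either known or forced to vanish.
u has inhomogeneous Neumann u'(0) = -2, u'(4) = -2. [u' v]_0^4 = (-2)·v(4) − (-2)·v(0) = − 2·v(4) + 2·v(0). Take V = H^1(0, 4); boundary term becomes part of RHS.
Weak formulation: find u (satisfying any essential BC) such that ∫_0^4 u'(x) v'(x) dx = ∫_0^4 f v dx − 2·v(4) + 2·v(0) for all v ∈ V (Neumann data are natural BCs: they enter the RHS as boundary terms).
Substituting f(x) = 2 - x, the right-hand side is ∫_0^4 (2 - x) v dx − 2·v(4) + 2·v(0).
Compatibility check (pure Neumann): taking v ≡ 1 ∈ V gives 0 = ∫_0^4 f dx + (-2) − (-2), i.e. ∫_0^4 f dx must equal u'(0) − u'(4) = 0. Indeed ∫_0^4 (2 - x) dx = 0, so the data are compatible. The solution is then unique only up to an additive constant (fix it e.g. by requiring ∫_0^4 u dx = 0).


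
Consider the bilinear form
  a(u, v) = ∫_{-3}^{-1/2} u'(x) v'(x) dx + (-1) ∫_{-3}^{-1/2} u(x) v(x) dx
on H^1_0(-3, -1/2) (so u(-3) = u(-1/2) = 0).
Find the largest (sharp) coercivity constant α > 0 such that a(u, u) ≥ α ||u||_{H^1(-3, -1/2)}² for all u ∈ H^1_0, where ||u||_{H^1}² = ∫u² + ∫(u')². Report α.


α = (-25 + 4*π^2)/(25 + 4*π^2)

Coercivity of a(·,·) on H^1_0(-3, -1/2) means a(u, u) ≥ α ||u||_{H^1}² for every u ∈ H^1_0.
The interval has length L = 5/2, and Poincaré/coercivity depend only on L. Here a(u, u) = ∫(u')² + (-1)·∫u².
Here c = -1 < 0 with |c| < (π/L)² = 4*π^2/25, so coercivity still holds. The condition a(u,u) ≥ α||u||_{H^1}² reads (1−α)∫(u')² ≥ (α−c)∫u². Any admissible α is ≤ 1 (rapidly oscillating u have ∫u²/∫(u')² → 0), and α = 1 would force 0 ≥ (1−c)∫u², impossible since c < 1; so 1−α > 0. By the sharp Poincaré inequality on H^1_0 of an interval of length L, ∫(u')² ≥ (π/L)²∫u² with equality for the first sine mode sin(π(x−x₀)/L) (x₀ the left endpoint), so the inequality holds for all u iff (1−α)(π/L)² ≥ α − c, i.e. α ≤ ((π/L)² + c)/((π/L)² + 1) = (1 + c(L/π)²)/(1 + (L/π)²). (Direct route, valid since c ≤ 0: Poincaré gives c∫u² ≥ c(L/π)²∫(u')², so a(u,u) ≥ (1 + c(L/π)²)∫(u')², while ||u||_{H^1}² ≤ (1 + (L/π)²)∫(u')²; dividing yields the same α.) With (π/L)² = 4*π^2/25 and c = -1, the largest admissible constant is α = ((π/L)² + c)/((π/L)² + 1).
Simplifying, α = (-25 + 4*π^2)/(25 + 4*π^2).


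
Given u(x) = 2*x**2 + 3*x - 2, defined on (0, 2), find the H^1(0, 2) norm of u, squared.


||u||_{H^1}^2 = 2534/15

The H^1 norm (squared) on an interval (0, L) is
  ||u||_{H^1}^2 = ∫_0^L u(x)^2 dx + ∫_0^L u'(x)^2 dx.
Compute u'(x) = 4*x + 3.
Then u(x)^2 = 4*x**4 + 12*x**3 + x**2 - 12*x + 4 and u'(x)^2 = 16*x**2 + 24*x + 9.
Integrate each monomial from 0 to 2 using ∫_0^2 c·x^n dx = c·2^(n+1)/(n+1):
  ∫_0^2 u(x)^2 dx = ∫_0^2 (4*x^4 + 12*x^3 + x^2 - 12*x + 4) dx. Term by term:
    ∫_0^2 4*x^4 dx = 128/5;  ∫_0^2 12*x^3 dx = 48;  ∫_0^2 x^2 dx = 8/3;
    ∫_0^2 -12*x dx = -24;  ∫_0^2 4 dx = 8.
  Sum: 128/5 + 48 + 8/3 − 24 + 8 = 904/15.
  ∫_0^2 u'(x)^2 dx = ∫_0^2 (16*x^2 + 24*x + 9) dx. Term by term:
    ∫_0^2 16*x^2 dx = 128/3;  ∫_0^2 24*x dx = 48;  ∫_0^2 9 dx = 18.
  Sum: 128/3 + 48 + 18 = 326/3.
Adding: ||u||_{H^1}^2 = 904/15 + 326/3 = 2534/15.


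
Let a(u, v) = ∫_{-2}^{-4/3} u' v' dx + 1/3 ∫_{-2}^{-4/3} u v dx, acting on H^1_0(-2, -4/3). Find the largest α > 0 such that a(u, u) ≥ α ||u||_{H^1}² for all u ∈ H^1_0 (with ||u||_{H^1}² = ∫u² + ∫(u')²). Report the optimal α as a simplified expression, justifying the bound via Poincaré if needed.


α = (4 + 27*π^2)/(3*(4 + 9*π^2))

Coercivity of a(·,·) on H^1_0(-2, -4/3) means a(u, u) ≥ α ||u||_{H^1}² for every u ∈ H^1_0.
The interval has length L = 2/3, and Poincaré/coercivity depend only on L. Here a(u, u) = ∫(u')² + (1/3)·∫u².
Here 0 < c = 1/3 < 1. The condition a(u,u) ≥ α||u||_{H^1}² reads (1−α)∫(u')² ≥ (α−c)∫u². Any admissible α is ≤ 1 (rapidly oscillating u have ∫u²/∫(u')² → 0), and α = 1 would force 0 ≥ (1−c)∫u², impossible since c < 1; so 1−α > 0. By the sharp Poincaré inequality on H^1_0 of an interval of length L, ∫(u')² ≥ (π/L)²∫u² with equality for the first sine mode sin(π(x−x₀)/L) (x₀ the left endpoint), so the inequality holds for all u iff (1−α)(π/L)² ≥ α − c, i.e. α ≤ ((π/L)² + c)/((π/L)² + 1) = (1 + c(L/π)²)/(1 + (L/π)²). With (π/L)² = 9*π^2/4 and c = 1/3, the largest admissible constant is α = ((π/L)² + c)/((π/L)² + 1).
Simplifying, α = (4 + 27*π^2)/(3*(4 + 9*π^2)).


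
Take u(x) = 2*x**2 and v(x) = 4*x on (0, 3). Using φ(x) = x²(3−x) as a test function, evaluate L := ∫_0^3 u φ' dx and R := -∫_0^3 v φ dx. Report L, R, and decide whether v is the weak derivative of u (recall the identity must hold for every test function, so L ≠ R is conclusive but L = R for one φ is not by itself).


LHS = -243/5, RHS = -243/5. Yes, v = u' weakly.

u(x) = 2*x**2, classical derivative u'(x) = 4*x.
φ(x) = x²(3−x), so φ'(x) = 3*x*(2 - x).
Note φ(0) = φ(3) = 0, so the boundary term u·φ vanishes.
LHS = ∫_0^3 u(x) φ'(x) dx = ∫_0^3 (-6*x^4 + 12*x^3) dx. Term by term:
  ∫_0^3 -6*x^4 dx = -1458/5;  ∫_0^3 12*x^3 dx = 243.
Sum: -1458/5 + 243 = -243/5.
So LHS = -243/5.
∫_0^3 v(x) φ(x) dx = ∫_0^3 (-4*x^4 + 12*x^3) dx. Term by term:
  ∫_0^3 -4*x^4 dx = -972/5;  ∫_0^3 12*x^3 dx = 243.
Sum: -972/5 + 243 = 243/5.
So RHS = -∫_0^3 v(x) φ(x) dx = -243/5.
LHS = RHS, so the identity holds for this test φ.
Moreover u is smooth here and v(x) = u'(x) = 4*x pointwise, so the identity holds for every test function. Hence v is the weak derivative of u.


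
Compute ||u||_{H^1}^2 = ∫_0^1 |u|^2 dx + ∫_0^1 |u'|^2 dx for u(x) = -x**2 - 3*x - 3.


||u||_{H^1}^2 = 1231/30

The H^1 norm (squared) on an interval (0, L) is
  ||u||_{H^1}^2 = ∫_0^L u(x)^2 dx + ∫_0^L u'(x)^2 dx.
Compute u'(x) = -2*x - 3.
Then u(x)^2 = x**4 + 6*x**3 + 15*x**2 + 18*x + 9 and u'(x)^2 = 4*x**2 + 12*x + 9.
Integrate each monomial from 0 to 1 using ∫_0^1 c·x^n dx = c·1^(n+1)/(n+1):
  ∫_0^1 u(x)^2 dx = ∫_0^1 (x^4 + 6*x^3 + 15*x^2 + 18*x + 9) dx. Term by term:
    ∫_0^1 x^4 dx = 1/5;  ∫_0^1 6*x^3 dx = 3/2;  ∫_0^1 15*x^2 dx = 5;
    ∫_0^1 18*x dx = 9;  ∫_0^1 9 dx = 9.
  Sum: 1/5 + 3/2 + 5 + 9 + 9 = 247/10.
  ∫_0^1 u'(x)^2 dx = ∫_0^1 (4*x^2 + 12*x + 9) dx. Term by term:
    ∫_0^1 4*x^2 dx = 4/3;  ∫_0^1 12*x dx = 6;  ∫_0^1 9 dx = 9.
  Sum: 4/3 + 6 + 9 = 49/3.
Adding: ||u||_{H^1}^2 = 247/10 + 49/3 = 1231/30.


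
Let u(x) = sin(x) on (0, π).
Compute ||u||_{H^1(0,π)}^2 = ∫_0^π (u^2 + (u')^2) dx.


||u||_{H^1(0,π)}^2 = π

u'(x) = cos(x).
Expand u² and (u')² and integrate term by term on (0, π), using: for integers n ≥ 1, ∫_0^π sin²(nx) dx = ∫_0^π cos²(nx) dx = π/2; for n ≠ n', ∫_0^π sin(nx)sin(n'x) dx = ∫_0^π cos(nx)cos(n'x) dx = 0; and by product-to-sum, ∫_0^π sin(nx)cos(n'x) dx = ½∫_0^π [sin((n+n')x) + sin((n−n')x)] dx, which is 0 when n+n' is even and 2n/(n²−n'²) when n+n' is odd (it need not vanish on (0, π)).
  u² squared terms: (1)²·∫sin(x)² dx = 1·π/2 = π/2.
  So ∫_0^π u² dx = π/2.
  (u')² squared terms: (1)²·∫cos(x)² dx = 1·π/2 = π/2.
  So ∫_0^π (u')² dx = π/2.
||u||_{H^1}^2 = (π/2) + (π/2) = π.


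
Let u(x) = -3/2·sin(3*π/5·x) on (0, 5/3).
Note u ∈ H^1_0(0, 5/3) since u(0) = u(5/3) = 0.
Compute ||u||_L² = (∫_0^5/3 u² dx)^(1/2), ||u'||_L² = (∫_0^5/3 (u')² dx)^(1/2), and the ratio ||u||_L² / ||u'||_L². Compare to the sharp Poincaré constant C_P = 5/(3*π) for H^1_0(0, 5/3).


||u||_L² / ||u'||_L² = 5/(3*π) = C_P.

u(x) = -3/2·sin(3*π/5·x), so u'(x) = -9*π*cos(3*π*x/5)/10.
Writing u(x) = A·sin(kπx/L) with A = -3/2 and k = 1, use ∫_0^L sin²(kπx/L) dx = L/2 and ∫_0^L cos²(kπx/L) dx = L/2.
u² = 9/4·sin²(3*π/5·x) and (u')² = 81*π^2/100·cos²(3*π/5·x), and each of sin², cos² integrates to L/2 = 5/6 over (0, 5/3).
∫_0^5/3 u² dx = 15/8, so ||u||_L² = sqrt(30)/4.
∫_0^5/3 (u')² dx = 27*π^2/40, so ||u'||_L² = 3*sqrt(30)*π/20.
Ratio ||u||_L² / ||u'||_L² = 5/(3*π).
Sharp Poincaré constant on H^1_0(0, 5/3) is C_P = L/π = 5/(3*π), achieved by sin(3*π/5·x).
This is the k = 1 eigenfunction (up to amplitude), so the ratio equals the sharp Poincaré constant exactly.
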